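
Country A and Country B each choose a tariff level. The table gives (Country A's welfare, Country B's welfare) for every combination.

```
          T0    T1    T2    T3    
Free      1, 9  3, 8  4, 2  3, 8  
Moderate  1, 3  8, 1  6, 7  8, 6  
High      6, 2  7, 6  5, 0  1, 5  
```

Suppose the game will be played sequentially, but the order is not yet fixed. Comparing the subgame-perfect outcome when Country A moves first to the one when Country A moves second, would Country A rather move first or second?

If Country A leads: Country B's best replies are Free→T0, Moderate→T2, High→T1; Country A's induced payoffs 1, 6, 7; outcome (High, T1), payoffs (7, 6).
If Country B leads: Country A's best replies are T0→High, T1→Moderate, T2→Moderate, T3→Moderate; Country B's induced payoffs 2, 1, 7, 6; outcome (Moderate, T2), payoffs (6, 7).
Country A gets 7 moving first and 6 moving second, so Country A prefers to move first.

first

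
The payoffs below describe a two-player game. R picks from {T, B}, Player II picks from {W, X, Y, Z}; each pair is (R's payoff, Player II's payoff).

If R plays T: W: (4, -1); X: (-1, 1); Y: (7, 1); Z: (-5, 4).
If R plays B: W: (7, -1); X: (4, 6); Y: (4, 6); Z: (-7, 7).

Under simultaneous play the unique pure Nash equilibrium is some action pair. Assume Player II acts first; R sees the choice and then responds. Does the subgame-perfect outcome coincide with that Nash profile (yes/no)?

no

R best-responds to each possible Player II move:
- W: R compares 4, 7 and picks B; Player II would get -1.
- X: R compares -1, 4 and picks B; Player II would get 6.
- Y: R compares 7, 4 and picks T; Player II would get 1.
- Z: R compares -5, -7 and picks T; Player II would get 4.
Player II's induced payoffs are -1, 6, 1, 4, so Player II commits to X. Subgame-perfect outcome: (B, X) with payoffs (4, 6).
Under simultaneous play:
R's best replies: W→B; X→B; Y→T; Z→T.
Player II's best replies: T→Z; B→Z.
The unique mutual best reply is (T, Z), giving (-5, 4).
Sequential outcome (B, X) differs from the Nash profile (T, Z).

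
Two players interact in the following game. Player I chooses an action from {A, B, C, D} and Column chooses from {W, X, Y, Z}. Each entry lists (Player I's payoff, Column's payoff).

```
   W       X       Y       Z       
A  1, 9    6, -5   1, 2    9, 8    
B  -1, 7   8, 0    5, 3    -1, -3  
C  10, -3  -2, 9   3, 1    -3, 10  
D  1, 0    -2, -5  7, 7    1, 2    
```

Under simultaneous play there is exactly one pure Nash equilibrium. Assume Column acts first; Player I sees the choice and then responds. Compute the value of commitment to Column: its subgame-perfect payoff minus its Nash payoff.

1

Backward induction with Column moving first.
- W → Player I plays C (best of 1, -1, 10, 1); Column gets -3.
- X → Player I plays B (best of 6, 8, -2, -2); Column gets 0.
- Y → Player I plays D (best of 1, 5, 3, 7); Column gets 7.
- Z → Player I plays A (best of 9, -1, -3, 1); Column gets 8.
Column's induced payoffs are -3, 0, 7, 8, so Column commits to Z. Subgame-perfect outcome: (A, Z) with payoffs (9, 8).
Under simultaneous play:
Player I's best replies: W→C; X→B; Y→D; Z→A.
Column's best replies: A→W; B→W; C→Z; D→Y.
Only (D, Y) has each player best-responding; Nash payoffs (7, 7).
Column's commitment gain: 8 − 7 = 1.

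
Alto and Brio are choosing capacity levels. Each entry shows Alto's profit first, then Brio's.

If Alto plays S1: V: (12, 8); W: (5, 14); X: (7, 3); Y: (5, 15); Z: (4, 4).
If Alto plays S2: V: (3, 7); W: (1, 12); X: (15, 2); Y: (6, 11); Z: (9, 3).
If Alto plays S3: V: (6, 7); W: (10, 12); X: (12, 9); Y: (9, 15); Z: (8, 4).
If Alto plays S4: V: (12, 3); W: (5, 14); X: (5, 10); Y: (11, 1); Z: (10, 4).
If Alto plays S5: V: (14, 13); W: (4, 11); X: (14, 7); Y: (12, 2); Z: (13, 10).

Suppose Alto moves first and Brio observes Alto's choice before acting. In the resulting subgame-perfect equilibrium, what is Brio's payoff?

13

Brio best-responds to each possible Alto move:
- S1: BR = Y, leader payoff 5.
- S2: BR = W, leader payoff 1.
- S3: BR = Y, leader payoff 9.
- S4: BR = W, leader payoff 5.
- S5: BR = V, leader payoff 14.
Maximizing over 5, 1, 9, 5, 14, Alto chooses S5. Subgame-perfect outcome: (S5, V) with payoffs (14, 13).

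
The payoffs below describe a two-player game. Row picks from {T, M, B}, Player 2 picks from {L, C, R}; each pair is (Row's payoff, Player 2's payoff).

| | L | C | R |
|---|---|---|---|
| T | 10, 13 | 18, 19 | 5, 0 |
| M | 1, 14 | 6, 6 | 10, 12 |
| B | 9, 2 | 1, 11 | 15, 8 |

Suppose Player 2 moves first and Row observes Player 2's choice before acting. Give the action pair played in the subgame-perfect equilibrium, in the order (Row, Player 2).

Work backward from Row's decision.
- L: BR = T, leader payoff 13.
- C: BR = T, leader payoff 19.
- R: BR = B, leader payoff 8.
Maximizing over 13, 19, 8, Player 2 chooses C. Subgame-perfect outcome: (T, C) with payoffs (18, 19).

(T, C)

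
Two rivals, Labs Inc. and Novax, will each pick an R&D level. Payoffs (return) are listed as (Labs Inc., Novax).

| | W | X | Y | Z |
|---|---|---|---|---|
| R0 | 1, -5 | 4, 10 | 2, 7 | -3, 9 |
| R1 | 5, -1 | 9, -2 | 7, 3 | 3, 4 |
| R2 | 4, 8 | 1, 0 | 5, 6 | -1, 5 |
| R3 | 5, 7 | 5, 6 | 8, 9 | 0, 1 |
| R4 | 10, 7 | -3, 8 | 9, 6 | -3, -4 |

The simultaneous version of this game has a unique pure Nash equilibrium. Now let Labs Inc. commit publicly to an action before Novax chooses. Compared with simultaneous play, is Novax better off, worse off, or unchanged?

Novax best-responds to each possible Labs Inc. move:
- R0: Novax compares -5, 10, 7, 9 and picks X; Labs Inc. would get 4.
- R1: Novax compares -1, -2, 3, 4 and picks Z; Labs Inc. would get 3.
- R2: Novax compares 8, 0, 6, 5 and picks W; Labs Inc. would get 4.
- R3: Novax compares 7, 6, 9, 1 and picks Y; Labs Inc. would get 8.
- R4: Novax compares 7, 8, 6, -4 and picks X; Labs Inc. would get -3.
Among 4, 3, 4, 8, -3, the best is 8 at R3. Subgame-perfect outcome: (R3, Y) with payoffs (8, 9).
For the simultaneous game, intersect best replies.
Labs Inc.'s best replies: W→R4; X→R1; Y→R4; Z→R1.
Novax's best replies: R0→X; R1→Z; R2→W; R3→Y; R4→X.
The unique mutual best reply is (R1, Z), giving (3, 4).
Novax earns 9 sequentially versus 4 at the Nash outcome: better off.

better off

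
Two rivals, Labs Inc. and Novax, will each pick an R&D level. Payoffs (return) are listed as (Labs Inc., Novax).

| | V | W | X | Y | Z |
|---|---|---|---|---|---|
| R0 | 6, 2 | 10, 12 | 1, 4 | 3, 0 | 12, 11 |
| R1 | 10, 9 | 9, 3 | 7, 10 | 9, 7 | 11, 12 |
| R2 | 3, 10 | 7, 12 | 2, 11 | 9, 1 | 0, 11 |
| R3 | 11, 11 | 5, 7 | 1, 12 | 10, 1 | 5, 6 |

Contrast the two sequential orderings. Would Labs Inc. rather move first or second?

first

If Labs Inc. leads: Novax's best replies are R0→W, R1→Z, R2→W, R3→X; Labs Inc.'s induced payoffs 10, 11, 7, 1; outcome (R1, Z), payoffs (11, 12).
If Novax leads: Labs Inc.'s best replies are V→R3, W→R0, X→R1, Y→R3, Z→R0; Novax's induced payoffs 11, 12, 10, 1, 11; outcome (R0, W), payoffs (10, 12).
Labs Inc. gets 11 moving first and 10 moving second, so Labs Inc. prefers to move first.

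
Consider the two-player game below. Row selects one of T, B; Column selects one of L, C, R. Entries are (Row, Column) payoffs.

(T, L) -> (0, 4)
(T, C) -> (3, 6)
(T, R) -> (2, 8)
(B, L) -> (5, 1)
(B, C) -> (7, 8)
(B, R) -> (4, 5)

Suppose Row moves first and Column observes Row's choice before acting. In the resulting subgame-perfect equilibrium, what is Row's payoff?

Work backward from Column's decision.
- T: Column compares 4, 6, 8 and picks R; Row would get 2.
- B: Column compares 1, 8, 5 and picks C; Row would get 7.
Maximizing over 2, 7, Row chooses B. Subgame-perfect outcome: (B, C) with payoffs (7, 8).

7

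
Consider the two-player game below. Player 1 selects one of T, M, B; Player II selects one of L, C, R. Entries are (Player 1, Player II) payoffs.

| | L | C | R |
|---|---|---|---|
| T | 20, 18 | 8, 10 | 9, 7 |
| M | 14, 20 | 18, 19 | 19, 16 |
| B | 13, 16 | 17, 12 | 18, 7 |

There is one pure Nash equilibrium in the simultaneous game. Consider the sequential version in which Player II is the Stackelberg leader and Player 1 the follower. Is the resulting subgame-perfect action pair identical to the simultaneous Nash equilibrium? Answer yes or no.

Player 1 best-responds to each possible Player II move:
- L: Player 1 compares 20, 14, 13 and picks T; Player II would get 18.
- C: Player 1 compares 8, 18, 17 and picks M; Player II would get 19.
- R: Player 1 compares 9, 19, 18 and picks M; Player II would get 16.
Among 18, 19, 16, the best is 19 at C. Subgame-perfect outcome: (M, C) with payoffs (18, 19).
Now find the simultaneous Nash equilibrium.
Player 1's best replies: L→T; C→M; R→M.
Player II's best replies: T→L; M→L; B→L.
Only (T, L) has each player best-responding; Nash payoffs (20, 18).
Sequential outcome (M, C) differs from the Nash profile (T, L).

no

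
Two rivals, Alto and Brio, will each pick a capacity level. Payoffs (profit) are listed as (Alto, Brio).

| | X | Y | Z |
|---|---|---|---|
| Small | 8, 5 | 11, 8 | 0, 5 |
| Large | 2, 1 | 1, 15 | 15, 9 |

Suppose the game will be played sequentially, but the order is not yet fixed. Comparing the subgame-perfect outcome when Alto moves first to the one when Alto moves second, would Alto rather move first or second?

second

If Alto leads: Brio's best replies are Small→Y, Large→Y; Alto's induced payoffs 11, 1; outcome (Small, Y), payoffs (11, 8).
If Brio leads: Alto's best replies are X→Small, Y→Small, Z→Large; Brio's induced payoffs 5, 8, 9; outcome (Large, Z), payoffs (15, 9).
Alto gets 11 moving first and 15 moving second, so Alto prefers to move second.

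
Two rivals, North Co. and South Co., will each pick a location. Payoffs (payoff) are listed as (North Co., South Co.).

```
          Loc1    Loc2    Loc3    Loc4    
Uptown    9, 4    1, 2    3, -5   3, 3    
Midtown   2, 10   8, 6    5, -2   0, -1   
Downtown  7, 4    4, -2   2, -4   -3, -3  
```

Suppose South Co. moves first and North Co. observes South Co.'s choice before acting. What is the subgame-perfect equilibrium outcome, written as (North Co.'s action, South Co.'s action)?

(Midtown, Loc2)

Solve by backward induction (South Co. leads).
- Loc1: North Co. compares 9, 2, 7 and picks Uptown; South Co. would get 4.
- Loc2: North Co. compares 1, 8, 4 and picks Midtown; South Co. would get 6.
- Loc3: North Co. compares 3, 5, 2 and picks Midtown; South Co. would get -2.
- Loc4: North Co. compares 3, 0, -3 and picks Uptown; South Co. would get 3.
South Co.'s induced payoffs are 4, 6, -2, 3, so South Co. commits to Loc2. Subgame-perfect outcome: (Midtown, Loc2) with payoffs (8, 6).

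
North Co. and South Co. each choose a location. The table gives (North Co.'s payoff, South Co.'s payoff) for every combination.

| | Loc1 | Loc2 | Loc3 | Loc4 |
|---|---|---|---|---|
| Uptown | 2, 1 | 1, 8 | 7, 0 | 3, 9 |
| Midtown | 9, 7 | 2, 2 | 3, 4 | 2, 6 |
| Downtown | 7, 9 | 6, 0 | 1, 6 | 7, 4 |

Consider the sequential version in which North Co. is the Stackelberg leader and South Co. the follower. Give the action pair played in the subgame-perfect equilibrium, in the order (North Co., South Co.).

(Midtown, Loc1)

South Co. best-responds to each possible North Co. move:
- Uptown: South Co. compares 1, 8, 0, 9 and picks Loc4; North Co. would get 3.
- Midtown: South Co. compares 7, 2, 4, 6 and picks Loc1; North Co. would get 9.
- Downtown: South Co. compares 9, 0, 6, 4 and picks Loc1; North Co. would get 7.
Among 3, 9, 7, the best is 9 at Midtown. Subgame-perfect outcome: (Midtown, Loc1) with payoffs (9, 7).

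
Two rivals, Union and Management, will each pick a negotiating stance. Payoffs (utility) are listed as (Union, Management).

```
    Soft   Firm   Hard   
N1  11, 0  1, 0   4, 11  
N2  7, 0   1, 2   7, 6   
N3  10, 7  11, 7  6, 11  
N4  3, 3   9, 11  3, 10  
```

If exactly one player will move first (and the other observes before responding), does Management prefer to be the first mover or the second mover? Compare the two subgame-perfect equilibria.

If Union leads: Management's best replies are N1→Hard, N2→Hard, N3→Hard, N4→Firm; Union's induced payoffs 4, 7, 6, 9; outcome (N4, Firm), payoffs (9, 11).
If Management leads: Union's best replies are Soft→N1, Firm→N3, Hard→N2; Management's induced payoffs 0, 7, 6; outcome (N3, Firm), payoffs (11, 7).
Management gets 7 moving first and 11 moving second, so Management prefers to move second.

second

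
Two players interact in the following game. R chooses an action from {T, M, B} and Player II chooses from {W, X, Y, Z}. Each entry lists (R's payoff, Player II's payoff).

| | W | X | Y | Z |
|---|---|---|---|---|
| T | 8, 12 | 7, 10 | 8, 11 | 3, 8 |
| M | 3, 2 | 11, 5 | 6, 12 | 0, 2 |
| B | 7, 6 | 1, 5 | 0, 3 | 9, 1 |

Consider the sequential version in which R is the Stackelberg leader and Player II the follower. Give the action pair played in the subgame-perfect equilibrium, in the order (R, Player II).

Work backward from Player II's decision.
- T → Player II plays W (best of 12, 10, 11, 8); R gets 8.
- M → Player II plays Y (best of 2, 5, 12, 2); R gets 6.
- B → Player II plays W (best of 6, 5, 3, 1); R gets 7.
Maximizing over 8, 6, 7, R chooses T. Subgame-perfect outcome: (T, W) with payoffs (8, 12).

(T, W)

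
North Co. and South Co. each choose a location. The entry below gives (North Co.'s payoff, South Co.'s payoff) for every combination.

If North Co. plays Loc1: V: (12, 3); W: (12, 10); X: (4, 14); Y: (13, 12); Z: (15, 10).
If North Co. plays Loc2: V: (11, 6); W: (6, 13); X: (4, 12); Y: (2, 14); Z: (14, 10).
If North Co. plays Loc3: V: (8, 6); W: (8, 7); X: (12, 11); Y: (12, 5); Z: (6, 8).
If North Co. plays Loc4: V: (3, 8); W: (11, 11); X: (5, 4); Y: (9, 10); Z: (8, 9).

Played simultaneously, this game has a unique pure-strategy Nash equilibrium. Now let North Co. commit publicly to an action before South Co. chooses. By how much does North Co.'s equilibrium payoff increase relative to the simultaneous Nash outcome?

0

Work backward from South Co.'s decision.
- Loc1 → South Co. plays X (best of 3, 10, 14, 12, 10); North Co. gets 4.
- Loc2 → South Co. plays Y (best of 6, 13, 12, 14, 10); North Co. gets 2.
- Loc3 → South Co. plays X (best of 6, 7, 11, 5, 8); North Co. gets 12.
- Loc4 → South Co. plays W (best of 8, 11, 4, 10, 9); North Co. gets 11.
Maximizing over 4, 2, 12, 11, North Co. chooses Loc3. Subgame-perfect outcome: (Loc3, X) with payoffs (12, 11).
Now find the simultaneous Nash equilibrium.
North Co.'s best replies: V→Loc1; W→Loc1; X→Loc3; Y→Loc1; Z→Loc1.
South Co.'s best replies: Loc1→X; Loc2→Y; Loc3→X; Loc4→W.
Only (Loc3, X) has each player best-responding; Nash payoffs (12, 11).
North Co.'s commitment gain: 12 − 12 = 0.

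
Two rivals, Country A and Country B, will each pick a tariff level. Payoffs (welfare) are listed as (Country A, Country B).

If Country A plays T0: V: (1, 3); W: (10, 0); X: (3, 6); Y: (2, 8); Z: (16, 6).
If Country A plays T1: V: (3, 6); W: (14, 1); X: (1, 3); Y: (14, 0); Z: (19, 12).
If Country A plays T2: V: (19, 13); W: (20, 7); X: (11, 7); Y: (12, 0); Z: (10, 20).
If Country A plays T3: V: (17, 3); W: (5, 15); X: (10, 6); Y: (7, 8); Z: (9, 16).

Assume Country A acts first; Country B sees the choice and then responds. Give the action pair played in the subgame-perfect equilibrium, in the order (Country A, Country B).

(T1, Z)

Work backward from Country B's decision.
- T0 → Country B plays Y (best of 3, 0, 6, 8, 6); Country A gets 2.
- T1 → Country B plays Z (best of 6, 1, 3, 0, 12); Country A gets 19.
- T2 → Country B plays Z (best of 13, 7, 7, 0, 20); Country A gets 10.
- T3 → Country B plays Z (best of 3, 15, 6, 8, 16); Country A gets 9.
Among 2, 19, 10, 9, the best is 19 at T1. Subgame-perfect outcome: (T1, Z) with payoffs (19, 12).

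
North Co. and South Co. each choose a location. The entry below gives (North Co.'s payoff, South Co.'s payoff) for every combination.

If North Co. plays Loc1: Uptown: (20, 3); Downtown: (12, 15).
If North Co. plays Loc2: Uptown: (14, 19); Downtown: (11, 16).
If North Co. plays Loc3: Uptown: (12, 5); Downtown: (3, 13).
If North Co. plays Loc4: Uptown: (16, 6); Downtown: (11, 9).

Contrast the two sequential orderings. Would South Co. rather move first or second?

If North Co. leads: South Co.'s best replies are Loc1→Downtown, Loc2→Uptown, Loc3→Downtown, Loc4→Downtown; North Co.'s induced payoffs 12, 14, 3, 11; outcome (Loc2, Uptown), payoffs (14, 19).
If South Co. leads: North Co.'s best replies are Uptown→Loc1, Downtown→Loc1; South Co.'s induced payoffs 3, 15; outcome (Loc1, Downtown), payoffs (12, 15).
South Co. gets 15 moving first and 19 moving second, so South Co. prefers to move second.

second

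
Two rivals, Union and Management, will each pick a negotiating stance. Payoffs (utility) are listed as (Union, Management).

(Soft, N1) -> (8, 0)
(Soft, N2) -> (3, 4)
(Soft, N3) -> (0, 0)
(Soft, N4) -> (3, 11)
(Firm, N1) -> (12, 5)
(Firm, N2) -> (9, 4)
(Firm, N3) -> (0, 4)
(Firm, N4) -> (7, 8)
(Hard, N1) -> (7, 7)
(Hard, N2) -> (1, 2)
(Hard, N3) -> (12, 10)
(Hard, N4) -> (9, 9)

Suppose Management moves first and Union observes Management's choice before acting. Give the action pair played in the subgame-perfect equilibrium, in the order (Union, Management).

Solve by backward induction (Management leads).
- N1: Union compares 8, 12, 7 and picks Firm; Management would get 5.
- N2: Union compares 3, 9, 1 and picks Firm; Management would get 4.
- N3: Union compares 0, 0, 12 and picks Hard; Management would get 10.
- N4: Union compares 3, 7, 9 and picks Hard; Management would get 9.
Management's induced payoffs are 5, 4, 10, 9, so Management commits to N3. Subgame-perfect outcome: (Hard, N3) with payoffs (12, 10).

(Hard, N3)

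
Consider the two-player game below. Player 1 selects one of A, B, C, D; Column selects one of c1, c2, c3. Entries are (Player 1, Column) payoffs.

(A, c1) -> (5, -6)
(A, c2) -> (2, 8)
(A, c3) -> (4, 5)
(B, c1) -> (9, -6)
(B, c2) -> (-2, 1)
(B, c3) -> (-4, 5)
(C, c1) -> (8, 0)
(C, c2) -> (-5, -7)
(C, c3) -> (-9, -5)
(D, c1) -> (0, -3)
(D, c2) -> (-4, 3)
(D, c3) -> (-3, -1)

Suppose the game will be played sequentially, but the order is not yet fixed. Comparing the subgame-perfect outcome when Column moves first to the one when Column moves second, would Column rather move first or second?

first

If Player 1 leads: Column's best replies are A→c2, B→c3, C→c1, D→c2; Player 1's induced payoffs 2, -4, 8, -4; outcome (C, c1), payoffs (8, 0).
If Column leads: Player 1's best replies are c1→B, c2→A, c3→A; Column's induced payoffs -6, 8, 5; outcome (A, c2), payoffs (2, 8).
Column gets 8 moving first and 0 moving second, so Column prefers to move first.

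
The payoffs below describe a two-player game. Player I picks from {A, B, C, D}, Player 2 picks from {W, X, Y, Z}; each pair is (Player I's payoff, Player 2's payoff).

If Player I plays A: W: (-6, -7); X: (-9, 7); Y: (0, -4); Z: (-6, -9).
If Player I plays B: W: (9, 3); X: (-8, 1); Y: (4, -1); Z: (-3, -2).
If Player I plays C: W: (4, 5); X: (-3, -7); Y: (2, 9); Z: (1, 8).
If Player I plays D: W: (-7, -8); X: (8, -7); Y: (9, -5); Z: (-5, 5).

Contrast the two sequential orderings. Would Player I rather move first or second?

first

If Player I leads: Player 2's best replies are A→X, B→W, C→Y, D→Z; Player I's induced payoffs -9, 9, 2, -5; outcome (B, W), payoffs (9, 3).
If Player 2 leads: Player I's best replies are W→B, X→D, Y→D, Z→C; Player 2's induced payoffs 3, -7, -5, 8; outcome (C, Z), payoffs (1, 8).
Player I gets 9 moving first and 1 moving second, so Player I prefers to move first.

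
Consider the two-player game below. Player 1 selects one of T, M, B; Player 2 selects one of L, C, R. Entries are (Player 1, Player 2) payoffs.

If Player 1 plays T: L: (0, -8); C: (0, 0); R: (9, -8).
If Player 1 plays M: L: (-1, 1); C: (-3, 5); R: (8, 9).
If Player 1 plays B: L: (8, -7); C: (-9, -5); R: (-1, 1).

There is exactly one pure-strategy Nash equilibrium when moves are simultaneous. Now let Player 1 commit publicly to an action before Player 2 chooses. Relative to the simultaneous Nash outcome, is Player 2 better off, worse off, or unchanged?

better off

Player 2 best-responds to each possible Player 1 move:
- T → Player 2 plays C (best of -8, 0, -8); Player 1 gets 0.
- M → Player 2 plays R (best of 1, 5, 9); Player 1 gets 8.
- B → Player 2 plays R (best of -7, -5, 1); Player 1 gets -1.
Player 1's induced payoffs are 0, 8, -1, so Player 1 commits to M. Subgame-perfect outcome: (M, R) with payoffs (8, 9).
Under simultaneous play:
Player 1's best replies: L→B; C→T; R→T.
Player 2's best replies: T→C; M→R; B→R.
Only (T, C) has each player best-responding; Nash payoffs (0, 0).
Player 2 earns 9 sequentially versus 0 at the Nash outcome: better off.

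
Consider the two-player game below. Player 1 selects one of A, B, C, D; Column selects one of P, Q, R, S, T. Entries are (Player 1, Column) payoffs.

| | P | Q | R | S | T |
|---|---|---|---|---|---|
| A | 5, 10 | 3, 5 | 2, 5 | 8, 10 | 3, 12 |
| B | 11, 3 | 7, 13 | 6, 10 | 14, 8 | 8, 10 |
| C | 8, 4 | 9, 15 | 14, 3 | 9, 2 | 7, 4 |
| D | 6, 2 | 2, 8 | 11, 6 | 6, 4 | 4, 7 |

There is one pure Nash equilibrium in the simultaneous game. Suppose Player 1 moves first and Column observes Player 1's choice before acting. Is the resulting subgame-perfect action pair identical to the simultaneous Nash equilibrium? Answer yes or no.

Work backward from Column's decision.
- A → Column plays T (best of 10, 5, 5, 10, 12); Player 1 gets 3.
- B → Column plays Q (best of 3, 13, 10, 8, 10); Player 1 gets 7.
- C → Column plays Q (best of 4, 15, 3, 2, 4); Player 1 gets 9.
- D → Column plays Q (best of 2, 8, 6, 4, 7); Player 1 gets 2.
Player 1's induced payoffs are 3, 7, 9, 2, so Player 1 commits to C. Subgame-perfect outcome: (C, Q) with payoffs (9, 15).
For the simultaneous game, intersect best replies.
Player 1's best replies: P→B; Q→C; R→C; S→B; T→B.
Column's best replies: A→T; B→Q; C→Q; D→Q.
The unique mutual best reply is (C, Q), giving (9, 15).
Sequential outcome (C, Q) coincides with the Nash profile (C, Q).

yes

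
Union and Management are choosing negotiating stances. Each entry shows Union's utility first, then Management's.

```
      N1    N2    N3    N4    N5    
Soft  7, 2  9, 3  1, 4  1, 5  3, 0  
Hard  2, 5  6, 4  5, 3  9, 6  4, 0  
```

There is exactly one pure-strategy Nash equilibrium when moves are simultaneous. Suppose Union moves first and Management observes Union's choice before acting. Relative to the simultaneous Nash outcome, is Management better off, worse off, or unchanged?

Backward induction with Union moving first.
- Soft: BR = N4, leader payoff 1.
- Hard: BR = N4, leader payoff 9.
Among 1, 9, the best is 9 at Hard. Subgame-perfect outcome: (Hard, N4) with payoffs (9, 6).
Under simultaneous play:
Union's best replies: N1→Soft; N2→Soft; N3→Hard; N4→Hard; N5→Hard.
Management's best replies: Soft→N4; Hard→N4.
The unique mutual best reply is (Hard, N4), giving (9, 6).
Management earns 6 sequentially versus 6 at the Nash outcome: unchanged.

unchanged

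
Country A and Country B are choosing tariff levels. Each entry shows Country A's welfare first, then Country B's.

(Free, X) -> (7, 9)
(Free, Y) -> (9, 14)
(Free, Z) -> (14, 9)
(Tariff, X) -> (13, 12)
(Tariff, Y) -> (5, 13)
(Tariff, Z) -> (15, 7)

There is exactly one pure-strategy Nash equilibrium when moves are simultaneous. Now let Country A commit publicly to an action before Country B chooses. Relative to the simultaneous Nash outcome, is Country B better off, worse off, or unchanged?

Work backward from Country B's decision.
- Free: Country B compares 9, 14, 9 and picks Y; Country A would get 9.
- Tariff: Country B compares 12, 13, 7 and picks Y; Country A would get 5.
Country A's induced payoffs are 9, 5, so Country A commits to Free. Subgame-perfect outcome: (Free, Y) with payoffs (9, 14).
Now find the simultaneous Nash equilibrium.
Country A's best replies: X→Tariff; Y→Free; Z→Tariff.
Country B's best replies: Free→Y; Tariff→Y.
Only (Free, Y) has each player best-responding; Nash payoffs (9, 14).
Country B earns 14 sequentially versus 14 at the Nash outcome: unchanged.

unchanged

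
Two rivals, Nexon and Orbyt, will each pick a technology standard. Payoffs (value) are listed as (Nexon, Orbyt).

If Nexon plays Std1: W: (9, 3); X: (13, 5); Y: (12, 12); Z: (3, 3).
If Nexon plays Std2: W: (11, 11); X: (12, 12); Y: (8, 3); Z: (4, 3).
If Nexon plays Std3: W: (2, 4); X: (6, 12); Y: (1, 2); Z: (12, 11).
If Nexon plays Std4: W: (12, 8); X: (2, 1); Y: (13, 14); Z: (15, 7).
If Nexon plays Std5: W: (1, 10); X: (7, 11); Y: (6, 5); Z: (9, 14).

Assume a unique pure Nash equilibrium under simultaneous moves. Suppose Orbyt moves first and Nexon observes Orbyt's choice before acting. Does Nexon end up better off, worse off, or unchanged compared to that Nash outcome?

Work backward from Nexon's decision.
- W: BR = Std4, leader payoff 8.
- X: BR = Std1, leader payoff 5.
- Y: BR = Std4, leader payoff 14.
- Z: BR = Std4, leader payoff 7.
Orbyt's induced payoffs are 8, 5, 14, 7, so Orbyt commits to Y. Subgame-perfect outcome: (Std4, Y) with payoffs (13, 14).
Now find the simultaneous Nash equilibrium.
Nexon's best replies: W→Std4; X→Std1; Y→Std4; Z→Std4.
Orbyt's best replies: Std1→Y; Std2→X; Std3→X; Std4→Y; Std5→Z.
The unique mutual best reply is (Std4, Y), giving (13, 14).
Nexon earns 13 sequentially versus 13 at the Nash outcome: unchanged.

unchanged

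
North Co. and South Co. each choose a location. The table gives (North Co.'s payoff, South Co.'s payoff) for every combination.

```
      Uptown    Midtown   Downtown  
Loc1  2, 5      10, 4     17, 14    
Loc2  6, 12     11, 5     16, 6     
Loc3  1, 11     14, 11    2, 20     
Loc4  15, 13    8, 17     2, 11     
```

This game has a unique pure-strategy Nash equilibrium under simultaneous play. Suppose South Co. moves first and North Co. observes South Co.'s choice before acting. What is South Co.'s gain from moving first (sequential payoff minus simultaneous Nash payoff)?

North Co. best-responds to each possible South Co. move:
- Uptown → North Co. plays Loc4 (best of 2, 6, 1, 15); South Co. gets 13.
- Midtown → North Co. plays Loc3 (best of 10, 11, 14, 8); South Co. gets 11.
- Downtown → North Co. plays Loc1 (best of 17, 16, 2, 2); South Co. gets 14.
South Co.'s induced payoffs are 13, 11, 14, so South Co. commits to Downtown. Subgame-perfect outcome: (Loc1, Downtown) with payoffs (17, 14).
For the simultaneous game, intersect best replies.
North Co.'s best replies: Uptown→Loc4; Midtown→Loc3; Downtown→Loc1.
South Co.'s best replies: Loc1→Downtown; Loc2→Uptown; Loc3→Downtown; Loc4→Midtown.
Only (Loc1, Downtown) has each player best-responding; Nash payoffs (17, 14).
South Co.'s commitment gain: 14 − 14 = 0.

0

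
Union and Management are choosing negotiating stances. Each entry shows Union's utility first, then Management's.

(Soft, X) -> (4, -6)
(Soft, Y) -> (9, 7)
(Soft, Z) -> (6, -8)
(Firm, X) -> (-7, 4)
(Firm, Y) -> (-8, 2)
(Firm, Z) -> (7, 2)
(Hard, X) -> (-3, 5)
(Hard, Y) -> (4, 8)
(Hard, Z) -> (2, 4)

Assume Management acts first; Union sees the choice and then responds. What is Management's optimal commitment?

Backward induction with Management moving first.
- X → Union plays Soft (best of 4, -7, -3); Management gets -6.
- Y → Union plays Soft (best of 9, -8, 4); Management gets 7.
- Z → Union plays Firm (best of 6, 7, 2); Management gets 2.
Maximizing over -6, 7, 2, Management chooses Y. Subgame-perfect outcome: (Soft, Y) with payoffs (9, 7).

Y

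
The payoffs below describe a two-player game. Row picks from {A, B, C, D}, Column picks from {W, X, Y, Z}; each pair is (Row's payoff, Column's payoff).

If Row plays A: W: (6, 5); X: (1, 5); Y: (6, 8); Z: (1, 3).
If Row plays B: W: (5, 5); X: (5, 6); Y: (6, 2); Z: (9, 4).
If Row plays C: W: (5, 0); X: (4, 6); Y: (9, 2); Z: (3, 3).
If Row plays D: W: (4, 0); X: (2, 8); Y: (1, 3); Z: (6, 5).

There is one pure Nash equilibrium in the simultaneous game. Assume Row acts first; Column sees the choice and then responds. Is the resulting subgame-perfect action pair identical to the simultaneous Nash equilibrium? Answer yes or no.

no

Column best-responds to each possible Row move:
- A → Column plays Y (best of 5, 5, 8, 3); Row gets 6.
- B → Column plays X (best of 5, 6, 2, 4); Row gets 5.
- C → Column plays X (best of 0, 6, 2, 3); Row gets 4.
- D → Column plays X (best of 0, 8, 3, 5); Row gets 2.
Maximizing over 6, 5, 4, 2, Row chooses A. Subgame-perfect outcome: (A, Y) with payoffs (6, 8).
For the simultaneous game, intersect best replies.
Row's best replies: W→A; X→B; Y→C; Z→B.
Column's best replies: A→Y; B→X; C→X; D→X.
The unique mutual best reply is (B, X), giving (5, 6).
Sequential outcome (A, Y) differs from the Nash profile (B, X).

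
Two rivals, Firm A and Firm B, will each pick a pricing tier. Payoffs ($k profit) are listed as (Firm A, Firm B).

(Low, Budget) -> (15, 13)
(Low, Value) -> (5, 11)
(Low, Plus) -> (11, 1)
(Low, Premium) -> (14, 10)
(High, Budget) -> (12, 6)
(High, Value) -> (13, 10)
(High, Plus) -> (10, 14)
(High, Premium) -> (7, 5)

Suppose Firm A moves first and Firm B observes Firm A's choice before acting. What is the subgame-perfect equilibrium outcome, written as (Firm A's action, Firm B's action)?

Work backward from Firm B's decision.
- Low: BR = Budget, leader payoff 15.
- High: BR = Plus, leader payoff 10.
Maximizing over 15, 10, Firm A chooses Low. Subgame-perfect outcome: (Low, Budget) with payoffs (15, 13).

(Low, Budget)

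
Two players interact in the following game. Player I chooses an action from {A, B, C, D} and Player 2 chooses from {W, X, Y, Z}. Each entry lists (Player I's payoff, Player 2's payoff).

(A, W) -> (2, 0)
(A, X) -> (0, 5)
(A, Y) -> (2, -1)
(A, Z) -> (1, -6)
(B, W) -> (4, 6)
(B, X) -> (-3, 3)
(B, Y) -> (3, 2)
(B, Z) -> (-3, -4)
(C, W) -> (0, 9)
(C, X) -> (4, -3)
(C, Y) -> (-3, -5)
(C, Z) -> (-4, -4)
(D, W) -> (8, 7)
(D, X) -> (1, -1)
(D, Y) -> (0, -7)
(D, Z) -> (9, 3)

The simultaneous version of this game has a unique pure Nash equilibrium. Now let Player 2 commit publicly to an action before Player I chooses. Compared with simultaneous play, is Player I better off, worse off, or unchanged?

unchanged

Solve by backward induction (Player 2 leads).
- W: BR = D, leader payoff 7.
- X: BR = C, leader payoff -3.
- Y: BR = B, leader payoff 2.
- Z: BR = D, leader payoff 3.
Player 2's induced payoffs are 7, -3, 2, 3, so Player 2 commits to W. Subgame-perfect outcome: (D, W) with payoffs (8, 7).
Now find the simultaneous Nash equilibrium.
Player I's best replies: W→D; X→C; Y→B; Z→D.
Player 2's best replies: A→X; B→W; C→W; D→W.
Only (D, W) has each player best-responding; Nash payoffs (8, 7).
Player I earns 8 sequentially versus 8 at the Nash outcome: unchanged.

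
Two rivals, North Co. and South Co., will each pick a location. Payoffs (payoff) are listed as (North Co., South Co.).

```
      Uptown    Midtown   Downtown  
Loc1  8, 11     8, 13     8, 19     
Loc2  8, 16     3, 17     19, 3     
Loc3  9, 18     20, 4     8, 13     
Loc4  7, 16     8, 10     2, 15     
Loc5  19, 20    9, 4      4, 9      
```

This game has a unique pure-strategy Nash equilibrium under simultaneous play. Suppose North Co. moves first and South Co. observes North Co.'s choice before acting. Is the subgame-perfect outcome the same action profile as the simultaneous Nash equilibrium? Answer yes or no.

yes

Backward induction with North Co. moving first.
- Loc1: South Co. compares 11, 13, 19 and picks Downtown; North Co. would get 8.
- Loc2: South Co. compares 16, 17, 3 and picks Midtown; North Co. would get 3.
- Loc3: South Co. compares 18, 4, 13 and picks Uptown; North Co. would get 9.
- Loc4: South Co. compares 16, 10, 15 and picks Uptown; North Co. would get 7.
- Loc5: South Co. compares 20, 4, 9 and picks Uptown; North Co. would get 19.
Maximizing over 8, 3, 9, 7, 19, North Co. chooses Loc5. Subgame-perfect outcome: (Loc5, Uptown) with payoffs (19, 20).
For the simultaneous game, intersect best replies.
North Co.'s best replies: Uptown→Loc5; Midtown→Loc3; Downtown→Loc2.
South Co.'s best replies: Loc1→Downtown; Loc2→Midtown; Loc3→Uptown; Loc4→Uptown; Loc5→Uptown.
Only (Loc5, Uptown) has each player best-responding; Nash payoffs (19, 20).
Sequential outcome (Loc5, Uptown) coincides with the Nash profile (Loc5, Uptown).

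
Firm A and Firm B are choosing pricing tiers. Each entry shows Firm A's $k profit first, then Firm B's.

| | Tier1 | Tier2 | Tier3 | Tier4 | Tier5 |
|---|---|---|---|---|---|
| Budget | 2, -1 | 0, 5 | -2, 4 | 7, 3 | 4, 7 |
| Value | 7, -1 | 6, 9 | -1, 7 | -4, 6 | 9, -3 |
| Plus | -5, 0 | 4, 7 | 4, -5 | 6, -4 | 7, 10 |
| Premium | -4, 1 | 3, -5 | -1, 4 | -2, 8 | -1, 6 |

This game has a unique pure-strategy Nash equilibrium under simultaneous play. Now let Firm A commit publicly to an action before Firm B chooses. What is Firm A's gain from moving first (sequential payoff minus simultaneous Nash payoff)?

Solve by backward induction (Firm A leads).
- Budget: BR = Tier5, leader payoff 4.
- Value: BR = Tier2, leader payoff 6.
- Plus: BR = Tier5, leader payoff 7.
- Premium: BR = Tier4, leader payoff -2.
Among 4, 6, 7, -2, the best is 7 at Plus. Subgame-perfect outcome: (Plus, Tier5) with payoffs (7, 10).
Under simultaneous play:
Firm A's best replies: Tier1→Value; Tier2→Value; Tier3→Plus; Tier4→Budget; Tier5→Value.
Firm B's best replies: Budget→Tier5; Value→Tier2; Plus→Tier5; Premium→Tier4.
Only (Value, Tier2) has each player best-responding; Nash payoffs (6, 9).
Firm A's commitment gain: 7 − 6 = 1.

1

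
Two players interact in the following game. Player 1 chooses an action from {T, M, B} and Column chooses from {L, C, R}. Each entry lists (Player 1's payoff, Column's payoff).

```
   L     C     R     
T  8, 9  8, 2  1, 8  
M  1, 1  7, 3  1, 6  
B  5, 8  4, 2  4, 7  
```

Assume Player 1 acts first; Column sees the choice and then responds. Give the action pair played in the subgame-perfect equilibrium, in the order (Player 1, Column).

Column best-responds to each possible Player 1 move:
- T: Column compares 9, 2, 8 and picks L; Player 1 would get 8.
- M: Column compares 1, 3, 6 and picks R; Player 1 would get 1.
- B: Column compares 8, 2, 7 and picks L; Player 1 would get 5.
Player 1's induced payoffs are 8, 1, 5, so Player 1 commits to T. Subgame-perfect outcome: (T, L) with payoffs (8, 9).

(T, L)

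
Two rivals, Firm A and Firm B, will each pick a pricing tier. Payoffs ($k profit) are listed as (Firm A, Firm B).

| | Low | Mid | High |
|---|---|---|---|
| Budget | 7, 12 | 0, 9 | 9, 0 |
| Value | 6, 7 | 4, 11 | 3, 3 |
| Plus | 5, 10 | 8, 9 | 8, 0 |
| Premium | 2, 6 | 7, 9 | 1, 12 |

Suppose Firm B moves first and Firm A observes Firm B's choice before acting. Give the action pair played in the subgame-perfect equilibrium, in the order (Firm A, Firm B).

(Budget, Low)

Work backward from Firm A's decision.
- Low → Firm A plays Budget (best of 7, 6, 5, 2); Firm B gets 12.
- Mid → Firm A plays Plus (best of 0, 4, 8, 7); Firm B gets 9.
- High → Firm A plays Budget (best of 9, 3, 8, 1); Firm B gets 0.
Firm B's induced payoffs are 12, 9, 0, so Firm B commits to Low. Subgame-perfect outcome: (Budget, Low) with payoffs (7, 12).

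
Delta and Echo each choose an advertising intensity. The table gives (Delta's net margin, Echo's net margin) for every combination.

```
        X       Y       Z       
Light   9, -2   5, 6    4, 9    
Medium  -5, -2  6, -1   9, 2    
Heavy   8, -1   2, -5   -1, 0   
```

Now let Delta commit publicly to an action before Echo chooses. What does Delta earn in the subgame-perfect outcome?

Echo best-responds to each possible Delta move:
- Light → Echo plays Z (best of -2, 6, 9); Delta gets 4.
- Medium → Echo plays Z (best of -2, -1, 2); Delta gets 9.
- Heavy → Echo plays Z (best of -1, -5, 0); Delta gets -1.
Maximizing over 4, 9, -1, Delta chooses Medium. Subgame-perfect outcome: (Medium, Z) with payoffs (9, 2).

9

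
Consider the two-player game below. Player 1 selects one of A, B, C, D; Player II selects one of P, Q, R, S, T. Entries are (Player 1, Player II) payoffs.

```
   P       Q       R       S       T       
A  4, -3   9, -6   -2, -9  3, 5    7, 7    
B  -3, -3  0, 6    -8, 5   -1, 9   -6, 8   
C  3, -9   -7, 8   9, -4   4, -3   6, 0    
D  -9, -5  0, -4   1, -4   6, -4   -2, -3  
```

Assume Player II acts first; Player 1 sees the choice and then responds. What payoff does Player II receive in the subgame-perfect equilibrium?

7

Backward induction with Player II moving first.
- P: Player 1 compares 4, -3, 3, -9 and picks A; Player II would get -3.
- Q: Player 1 compares 9, 0, -7, 0 and picks A; Player II would get -6.
- R: Player 1 compares -2, -8, 9, 1 and picks C; Player II would get -4.
- S: Player 1 compares 3, -1, 4, 6 and picks D; Player II would get -4.
- T: Player 1 compares 7, -6, 6, -2 and picks A; Player II would get 7.
Maximizing over -3, -6, -4, -4, 7, Player II chooses T. Subgame-perfect outcome: (A, T) with payoffs (7, 7).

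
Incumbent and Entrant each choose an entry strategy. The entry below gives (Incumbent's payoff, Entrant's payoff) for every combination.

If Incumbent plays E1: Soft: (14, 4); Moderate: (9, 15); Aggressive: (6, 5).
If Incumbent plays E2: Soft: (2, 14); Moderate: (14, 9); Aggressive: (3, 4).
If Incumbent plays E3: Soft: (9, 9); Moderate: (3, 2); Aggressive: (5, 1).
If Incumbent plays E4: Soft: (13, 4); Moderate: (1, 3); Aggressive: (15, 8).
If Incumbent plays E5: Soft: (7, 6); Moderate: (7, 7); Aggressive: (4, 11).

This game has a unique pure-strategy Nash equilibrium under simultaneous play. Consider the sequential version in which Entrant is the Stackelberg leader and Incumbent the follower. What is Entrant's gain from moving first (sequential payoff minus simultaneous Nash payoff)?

1

Incumbent best-responds to each possible Entrant move:
- Soft: BR = E1, leader payoff 4.
- Moderate: BR = E2, leader payoff 9.
- Aggressive: BR = E4, leader payoff 8.
Maximizing over 4, 9, 8, Entrant chooses Moderate. Subgame-perfect outcome: (E2, Moderate) with payoffs (14, 9).
Now find the simultaneous Nash equilibrium.
Incumbent's best replies: Soft→E1; Moderate→E2; Aggressive→E4.
Entrant's best replies: E1→Moderate; E2→Soft; E3→Soft; E4→Aggressive; E5→Aggressive.
Only (E4, Aggressive) has each player best-responding; Nash payoffs (15, 8).
Entrant's commitment gain: 9 − 8 = 1.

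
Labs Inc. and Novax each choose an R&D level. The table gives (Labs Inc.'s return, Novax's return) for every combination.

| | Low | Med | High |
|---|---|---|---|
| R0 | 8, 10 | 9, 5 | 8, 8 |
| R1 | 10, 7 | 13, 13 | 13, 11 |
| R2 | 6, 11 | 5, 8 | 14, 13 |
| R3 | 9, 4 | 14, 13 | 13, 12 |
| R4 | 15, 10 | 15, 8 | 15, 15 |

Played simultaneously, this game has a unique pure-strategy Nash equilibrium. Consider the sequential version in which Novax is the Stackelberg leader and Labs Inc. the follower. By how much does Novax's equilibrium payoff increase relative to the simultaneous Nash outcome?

Work backward from Labs Inc.'s decision.
- Low: BR = R4, leader payoff 10.
- Med: BR = R4, leader payoff 8.
- High: BR = R4, leader payoff 15.
Maximizing over 10, 8, 15, Novax chooses High. Subgame-perfect outcome: (R4, High) with payoffs (15, 15).
For the simultaneous game, intersect best replies.
Labs Inc.'s best replies: Low→R4; Med→R4; High→R4.
Novax's best replies: R0→Low; R1→Med; R2→High; R3→Med; R4→High.
Only (R4, High) has each player best-responding; Nash payoffs (15, 15).
Novax's commitment gain: 15 − 15 = 0.

0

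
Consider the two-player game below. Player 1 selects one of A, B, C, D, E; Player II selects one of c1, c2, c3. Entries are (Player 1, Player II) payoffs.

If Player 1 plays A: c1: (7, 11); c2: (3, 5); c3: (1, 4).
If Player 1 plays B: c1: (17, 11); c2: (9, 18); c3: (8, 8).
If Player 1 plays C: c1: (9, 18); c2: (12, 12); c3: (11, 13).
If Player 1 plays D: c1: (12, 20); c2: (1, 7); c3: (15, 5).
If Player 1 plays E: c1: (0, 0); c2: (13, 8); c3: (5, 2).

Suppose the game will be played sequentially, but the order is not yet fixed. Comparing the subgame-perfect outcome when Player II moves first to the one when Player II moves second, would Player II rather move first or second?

If Player 1 leads: Player II's best replies are A→c1, B→c2, C→c1, D→c1, E→c2; Player 1's induced payoffs 7, 9, 9, 12, 13; outcome (E, c2), payoffs (13, 8).
If Player II leads: Player 1's best replies are c1→B, c2→E, c3→D; Player II's induced payoffs 11, 8, 5; outcome (B, c1), payoffs (17, 11).
Player II gets 11 moving first and 8 moving second, so Player II prefers to move first.

first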